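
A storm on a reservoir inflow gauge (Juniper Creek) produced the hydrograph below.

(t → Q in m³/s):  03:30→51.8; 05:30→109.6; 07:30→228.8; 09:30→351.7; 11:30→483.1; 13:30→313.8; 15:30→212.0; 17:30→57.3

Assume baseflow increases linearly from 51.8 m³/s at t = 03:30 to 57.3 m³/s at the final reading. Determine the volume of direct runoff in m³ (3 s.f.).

V ≈ 9.88 × 10^6 m³

Direct-runoff ordinates (Q − Q_b): 0.00, 57.01, 175.43, 297.54, 428.16, 258.07, 155.49, 0.00 m³/s.
ΣQ_DR = 1372 m³/s.
With Δt = 2 h = 7200 s, V = ΣQ_DR · Δt = 1372 × 7200 = 9.88 × 10^6 m³.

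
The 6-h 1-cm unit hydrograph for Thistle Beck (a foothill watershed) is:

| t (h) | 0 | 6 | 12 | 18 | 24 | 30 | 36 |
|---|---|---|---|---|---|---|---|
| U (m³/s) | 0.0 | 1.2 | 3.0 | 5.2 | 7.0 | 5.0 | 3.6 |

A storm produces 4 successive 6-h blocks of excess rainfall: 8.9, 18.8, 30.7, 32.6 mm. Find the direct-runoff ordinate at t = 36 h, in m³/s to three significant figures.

By discrete convolution, Q_j = Σ (P_i / 10 mm) · U_{j−i}.
At t = 36 h (j=6): Q = (8.9/10)·3.6 + (18.8/10)·5.0 + (30.7/10)·7.0 + (32.6/10)·5.2 = 51.0 m³/s.

Q ≈ 51.0 m³/s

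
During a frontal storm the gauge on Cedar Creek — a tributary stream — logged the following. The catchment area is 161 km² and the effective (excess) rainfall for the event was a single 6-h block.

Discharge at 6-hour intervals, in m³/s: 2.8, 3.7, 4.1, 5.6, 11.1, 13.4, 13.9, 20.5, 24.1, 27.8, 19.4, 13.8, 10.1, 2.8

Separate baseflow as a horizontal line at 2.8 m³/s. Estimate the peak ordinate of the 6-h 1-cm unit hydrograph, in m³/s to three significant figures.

U_p ≈ 13.9 m³/s

Direct runoff: 0.0, 0.9, 1.3, 2.8, 8.3, 10.6, 11.1, 17.7, 21.3, 25.0, 16.6, 11.0, 7.3, 0.0 m³/s; ΣQ_DR = 133.9 m³/s, peak = 25.0 m³/s.
Runoff depth d = ΣQ_DR·Δt / A = 133.9 × 21600 / (161 km²) = 17.96 mm.
The 1-cm UH is the DRH scaled by (10 mm)/d, so U_p = 25.0 × 10/17.96 = 13.9 m³/s.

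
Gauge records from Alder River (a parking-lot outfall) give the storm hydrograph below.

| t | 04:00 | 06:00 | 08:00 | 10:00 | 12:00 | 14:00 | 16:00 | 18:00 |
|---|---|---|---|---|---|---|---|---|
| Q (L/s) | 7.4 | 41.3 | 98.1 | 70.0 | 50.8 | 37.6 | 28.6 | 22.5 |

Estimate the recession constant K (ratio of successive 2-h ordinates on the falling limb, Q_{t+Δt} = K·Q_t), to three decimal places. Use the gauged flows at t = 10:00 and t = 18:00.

K ≈ 0.753

Using the recession-limb readings at t = 10:00 and t = 18:00: Q falls from 70.0 to 22.5 L/s over 4 intervals.
K = (Q₂/Q₁)^(1/4) = (22.5/70.0)^(1/4) = 0.753.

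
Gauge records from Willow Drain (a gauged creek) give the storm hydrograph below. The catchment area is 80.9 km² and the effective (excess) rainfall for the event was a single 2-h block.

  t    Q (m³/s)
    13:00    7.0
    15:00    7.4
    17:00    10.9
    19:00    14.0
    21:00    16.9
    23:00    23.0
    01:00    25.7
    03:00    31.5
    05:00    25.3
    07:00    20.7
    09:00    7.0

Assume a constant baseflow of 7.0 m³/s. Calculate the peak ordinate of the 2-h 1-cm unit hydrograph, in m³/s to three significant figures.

Direct runoff: 0.0, 0.4, 3.9, 7.0, 9.9, 16.0, 18.7, 24.5, 18.3, 13.7, 0.0 m³/s; ΣQ_DR = 112.4 m³/s, peak = 24.5 m³/s.
Runoff depth d = ΣQ_DR·Δt / A = 112.4 × 7200 / (80.9 km²) = 10.00 mm.
The 1-cm UH is the DRH scaled by (10 mm)/d, so U_p = 24.5 × 10/10.00 = 24.5 m³/s.

U_p ≈ 24.5 m³/s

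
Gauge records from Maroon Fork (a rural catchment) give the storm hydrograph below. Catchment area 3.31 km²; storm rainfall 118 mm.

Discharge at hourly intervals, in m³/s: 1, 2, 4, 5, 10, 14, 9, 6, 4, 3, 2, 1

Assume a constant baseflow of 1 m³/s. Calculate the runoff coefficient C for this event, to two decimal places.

C ≈ 0.45

ΣQ_DR = 49.00 m³/s; V = ΣQ_DR·Δt = 1.764 × 10^5 m³.
Runoff depth d = V / A = 53.29 mm.
C = d / P = 53.29 / 118 = 0.45.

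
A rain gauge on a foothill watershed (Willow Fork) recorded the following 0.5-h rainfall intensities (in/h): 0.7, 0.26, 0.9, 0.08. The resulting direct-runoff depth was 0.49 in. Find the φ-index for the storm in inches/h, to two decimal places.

φ ≈ 0.31 in/h

Only the 2 blocks with intensity above φ contribute runoff: 0.7, 0.9 in/h.
Σ(I−φ)·Δt = d  ⇒  (0.7+0.9 − 2φ)·0.5 = 0.49
φ = (1.600 − 0.49/0.5) / 2 = 0.31 in/h.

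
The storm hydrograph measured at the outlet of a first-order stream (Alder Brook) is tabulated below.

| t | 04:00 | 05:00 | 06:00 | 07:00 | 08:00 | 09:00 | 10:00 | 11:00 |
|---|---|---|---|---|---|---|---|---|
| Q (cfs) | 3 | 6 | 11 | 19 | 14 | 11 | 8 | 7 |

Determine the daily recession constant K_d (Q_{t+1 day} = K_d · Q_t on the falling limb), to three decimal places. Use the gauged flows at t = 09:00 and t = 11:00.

Between t = 09:00 and t = 11:00 the flow falls from 11 to 7 cfs over 2×1 h = 2 h.
Per-interval ratio K = (7/11)^(1/2) = 0.7977; K_d = K^(24/1) = 0.004.

K_d ≈ 0.004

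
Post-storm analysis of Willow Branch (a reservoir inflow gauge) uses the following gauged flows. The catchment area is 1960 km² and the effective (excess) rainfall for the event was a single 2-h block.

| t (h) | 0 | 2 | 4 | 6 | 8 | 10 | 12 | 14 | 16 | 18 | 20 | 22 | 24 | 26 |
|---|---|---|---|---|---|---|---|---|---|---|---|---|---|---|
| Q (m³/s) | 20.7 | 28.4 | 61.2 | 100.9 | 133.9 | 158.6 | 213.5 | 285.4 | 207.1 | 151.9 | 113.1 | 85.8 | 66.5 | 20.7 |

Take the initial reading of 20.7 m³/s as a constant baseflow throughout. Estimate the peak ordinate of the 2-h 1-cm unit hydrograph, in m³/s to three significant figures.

U_p ≈ 531 m³/s

Direct runoff: 0.0, 7.7, 40.5, 80.2, 113.2, 137.9, 192.8, 264.7, 186.4, 131.2, 92.4, 65.1, 45.8, 0.0 m³/s; ΣQ_DR = 1358 m³/s, peak = 264.7 m³/s.
Runoff depth d = ΣQ_DR·Δt / A = 1358 × 7200 / (1960 km²) = 4.988 mm.
The 1-cm UH is the DRH scaled by (10 mm)/d, so U_p = 264.7 × 10/4.988 = 531 m³/s.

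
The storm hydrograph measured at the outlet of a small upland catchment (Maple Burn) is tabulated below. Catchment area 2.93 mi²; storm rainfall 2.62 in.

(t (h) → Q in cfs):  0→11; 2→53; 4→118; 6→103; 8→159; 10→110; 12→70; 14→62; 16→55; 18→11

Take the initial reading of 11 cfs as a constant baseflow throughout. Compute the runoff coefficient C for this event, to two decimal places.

C ≈ 0.26

ΣQ_DR = 642.0 cfs; V = ΣQ_DR·Δt = 4.622 × 10^6 ft³.
Runoff depth d = V / A = 0.6791 in.
C = d / P = 0.6791 / 2.62 = 0.26.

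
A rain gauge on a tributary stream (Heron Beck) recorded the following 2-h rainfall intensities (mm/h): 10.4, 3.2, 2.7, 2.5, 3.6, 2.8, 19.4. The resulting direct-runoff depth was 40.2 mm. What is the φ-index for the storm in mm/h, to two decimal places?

φ ≈ 4.85 mm/h

Only the 2 blocks with intensity above φ contribute runoff: 10.4, 19.4 mm/h.
Σ(I−φ)·Δt = d  ⇒  (10.4+19.4 − 2φ)·2 = 40.2
φ = (29.80 − 40.2/2) / 2 = 4.85 mm/h.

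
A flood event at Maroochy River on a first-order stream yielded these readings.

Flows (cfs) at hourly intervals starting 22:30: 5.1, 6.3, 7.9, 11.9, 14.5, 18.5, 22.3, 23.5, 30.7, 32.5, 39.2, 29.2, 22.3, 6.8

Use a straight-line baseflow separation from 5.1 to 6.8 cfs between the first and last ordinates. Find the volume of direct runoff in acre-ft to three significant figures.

Direct-runoff ordinates (Q − Q_b): 0.00, 1.07, 2.54, 6.41, 8.88, 12.75, 16.42, 17.48, 24.55, 26.22, 32.79, 22.66, 15.63, 0.00 cfs.
ΣQ_DR = 187.4 cfs.
With Δt = 1 h = 3600 s, V = ΣQ_DR · Δt = 187.4 × 3600 = 6.75 × 10^5 ft³ = 15.5 acre-ft.

V ≈ 15.5 acre-ft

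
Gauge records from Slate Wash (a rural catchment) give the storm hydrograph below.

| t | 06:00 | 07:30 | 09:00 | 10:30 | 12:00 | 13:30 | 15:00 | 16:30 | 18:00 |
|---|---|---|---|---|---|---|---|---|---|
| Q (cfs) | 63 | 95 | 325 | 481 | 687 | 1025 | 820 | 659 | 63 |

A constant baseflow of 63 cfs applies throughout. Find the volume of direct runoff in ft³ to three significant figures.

V ≈ 1.97 × 10^7 ft³

Direct-runoff ordinates (Q − Q_b): 0.0, 32.0, 262.0, 418.0, 624.0, 962.0, 757.0, 596.0, 0.0 cfs.
ΣQ_DR = 3651 cfs.
With Δt = 1.5 h = 5400 s, V = ΣQ_DR · Δt = 3651 × 5400 = 1.97 × 10^7 ft³.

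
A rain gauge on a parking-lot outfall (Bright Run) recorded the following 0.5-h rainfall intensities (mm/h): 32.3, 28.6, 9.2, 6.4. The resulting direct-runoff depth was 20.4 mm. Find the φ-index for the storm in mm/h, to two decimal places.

φ ≈ 10.05 mm/h

Only the 2 blocks with intensity above φ contribute runoff: 32.3, 28.6 mm/h.
Σ(I−φ)·Δt = d  ⇒  (32.3+28.6 − 2φ)·0.5 = 20.4
φ = (60.90 − 20.4/0.5) / 2 = 10.05 mm/h.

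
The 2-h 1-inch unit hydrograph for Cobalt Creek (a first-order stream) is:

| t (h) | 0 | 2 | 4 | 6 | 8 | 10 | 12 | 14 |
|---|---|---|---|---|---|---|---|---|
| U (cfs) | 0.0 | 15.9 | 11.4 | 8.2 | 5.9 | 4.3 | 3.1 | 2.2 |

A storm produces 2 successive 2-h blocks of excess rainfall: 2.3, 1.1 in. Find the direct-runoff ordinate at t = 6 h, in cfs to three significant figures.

By discrete convolution, Q_j = Σ (P_i / 1 in) · U_{j−i}.
At t = 6 h (j=3): Q = (2.3/1)·8.2 + (1.1/1)·11.4 = 31.4 cfs.

Q ≈ 31.4 cfs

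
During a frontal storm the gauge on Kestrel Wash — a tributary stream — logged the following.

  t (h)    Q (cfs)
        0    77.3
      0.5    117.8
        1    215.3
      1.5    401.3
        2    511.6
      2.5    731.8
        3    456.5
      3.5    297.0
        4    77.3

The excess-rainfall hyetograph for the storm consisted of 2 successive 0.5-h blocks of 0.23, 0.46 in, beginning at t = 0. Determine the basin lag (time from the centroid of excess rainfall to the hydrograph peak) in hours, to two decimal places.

Centroid of excess rainfall: t_c = Σ P_i·t̄_i / ΣP_i = 0.5833 h (block centres at 0.25, 0.75 h).
Hydrograph peak occurs at t = 2.5 h, so basin lag t_L = 2.5 − 0.5833 = 1.92 h.

t_L ≈ 1.92 h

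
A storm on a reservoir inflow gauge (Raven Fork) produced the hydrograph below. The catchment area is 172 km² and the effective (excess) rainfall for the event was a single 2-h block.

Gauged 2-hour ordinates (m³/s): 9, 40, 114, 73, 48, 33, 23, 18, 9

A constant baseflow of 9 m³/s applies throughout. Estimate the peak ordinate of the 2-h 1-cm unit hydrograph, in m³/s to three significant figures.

Direct runoff: 0.0, 31.0, 105.0, 64.0, 39.0, 24.0, 14.0, 9.0, 0.0 m³/s; ΣQ_DR = 286.0 m³/s, peak = 105.0 m³/s.
Runoff depth d = ΣQ_DR·Δt / A = 286.0 × 7200 / (172 km²) = 11.97 mm.
The 1-cm UH is the DRH scaled by (10 mm)/d, so U_p = 105.0 × 10/11.97 = 87.7 m³/s.

U_p ≈ 87.7 m³/s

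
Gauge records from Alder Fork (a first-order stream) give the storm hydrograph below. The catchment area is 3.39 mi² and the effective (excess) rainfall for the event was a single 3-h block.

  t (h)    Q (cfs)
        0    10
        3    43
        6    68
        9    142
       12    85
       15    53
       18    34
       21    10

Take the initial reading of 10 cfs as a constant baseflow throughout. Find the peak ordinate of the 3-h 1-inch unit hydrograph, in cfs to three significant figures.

Direct runoff: 0.0, 33.0, 58.0, 132.0, 75.0, 43.0, 24.0, 0.0 cfs; ΣQ_DR = 365.0 cfs, peak = 132.0 cfs.
Runoff depth d = ΣQ_DR·Δt / A = 365.0 × 10800 / (3.39 mi²) = 0.5005 in.
The 1-inch UH is the DRH scaled by (1 in)/d, so U_p = 132.0 × 1/0.5005 = 264 cfs.

U_p ≈ 264 cfs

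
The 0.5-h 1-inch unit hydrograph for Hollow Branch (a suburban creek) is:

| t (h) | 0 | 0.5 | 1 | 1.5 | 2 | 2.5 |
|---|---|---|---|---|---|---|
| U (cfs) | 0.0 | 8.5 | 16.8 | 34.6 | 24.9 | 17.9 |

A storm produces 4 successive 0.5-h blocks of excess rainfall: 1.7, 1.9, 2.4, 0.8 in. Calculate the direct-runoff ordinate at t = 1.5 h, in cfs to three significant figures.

Q ≈ 111 cfs

By discrete convolution, Q_j = Σ (P_i / 1 in) · U_{j−i}.
At t = 1.5 h (j=3): Q = (1.7/1)·34.6 + (1.9/1)·16.8 + (2.4/1)·8.5 + (0.8/1)·0.0 = 111 cfs.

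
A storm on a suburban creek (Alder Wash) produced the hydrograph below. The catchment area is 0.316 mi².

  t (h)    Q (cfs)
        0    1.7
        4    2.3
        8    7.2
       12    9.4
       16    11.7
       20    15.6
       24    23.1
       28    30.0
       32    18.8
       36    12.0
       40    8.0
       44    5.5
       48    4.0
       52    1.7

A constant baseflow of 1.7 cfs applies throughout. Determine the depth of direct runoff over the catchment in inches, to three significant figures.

d ≈ 2.50 in

Direct runoff: 0.0, 0.6, 5.5, 7.7, 10.0, 13.9, 21.4, 28.3, 17.1, 10.3, 6.3, 3.8, 2.3, 0.0 cfs; ΣQ_DR = 127.2 cfs.
V = ΣQ_DR · Δt = 127.2 × 14400 s = 1.832 × 10^6 ft³.
Over A = 0.316 mi², depth = V / A = 2.50 in.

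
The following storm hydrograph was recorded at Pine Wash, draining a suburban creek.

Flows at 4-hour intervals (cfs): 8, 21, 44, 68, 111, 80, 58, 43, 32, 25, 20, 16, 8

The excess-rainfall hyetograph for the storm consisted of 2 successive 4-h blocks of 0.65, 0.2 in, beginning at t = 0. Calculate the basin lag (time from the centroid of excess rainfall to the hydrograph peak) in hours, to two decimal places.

Centroid of excess rainfall: t_c = Σ P_i·t̄_i / ΣP_i = 2.9412 h (block centres at 2, 6 h).
Hydrograph peak occurs at t = 16 h, so basin lag t_L = 16 − 2.9412 = 13.06 h.

t_L ≈ 13.06 h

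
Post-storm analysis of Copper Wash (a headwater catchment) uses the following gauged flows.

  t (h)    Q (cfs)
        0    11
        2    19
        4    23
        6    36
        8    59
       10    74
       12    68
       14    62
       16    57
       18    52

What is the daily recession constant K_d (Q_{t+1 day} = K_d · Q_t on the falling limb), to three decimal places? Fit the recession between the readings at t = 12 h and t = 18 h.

K_d ≈ 0.342

Between t = 12 h and t = 18 h the flow falls from 68 to 52 cfs over 3×2 h = 6 h.
Per-interval ratio K = (52/68)^(1/3) = 0.9145; K_d = K^(24/2) = 0.342.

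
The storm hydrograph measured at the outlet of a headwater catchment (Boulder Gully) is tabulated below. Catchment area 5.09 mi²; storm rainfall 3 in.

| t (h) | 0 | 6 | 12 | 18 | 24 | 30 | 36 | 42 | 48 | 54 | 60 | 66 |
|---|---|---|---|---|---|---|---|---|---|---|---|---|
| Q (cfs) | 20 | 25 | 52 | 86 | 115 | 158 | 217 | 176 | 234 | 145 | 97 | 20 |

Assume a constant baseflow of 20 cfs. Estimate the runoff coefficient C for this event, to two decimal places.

ΣQ_DR = 1105 cfs; V = ΣQ_DR·Δt = 2.387 × 10^7 ft³.
Runoff depth d = V / A = 2.018 in.
C = d / P = 2.018 / 3 = 0.67.

C ≈ 0.67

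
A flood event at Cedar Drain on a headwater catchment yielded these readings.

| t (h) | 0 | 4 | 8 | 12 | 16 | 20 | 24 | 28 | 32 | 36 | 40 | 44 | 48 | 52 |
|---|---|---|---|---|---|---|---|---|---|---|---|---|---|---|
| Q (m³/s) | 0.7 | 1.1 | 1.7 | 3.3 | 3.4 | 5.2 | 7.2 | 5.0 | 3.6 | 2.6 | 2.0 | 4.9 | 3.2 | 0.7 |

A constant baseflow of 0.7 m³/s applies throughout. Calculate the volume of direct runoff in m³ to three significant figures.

Direct-runoff ordinates (Q − Q_b): 0.0, 0.4, 1.0, 2.6, 2.7, 4.5, 6.5, 4.3, 2.9, 1.9, 1.3, 4.2, 2.5, 0.0 m³/s.
ΣQ_DR = 34.80 m³/s.
With Δt = 4 h = 14400 s, V = ΣQ_DR · Δt = 34.80 × 14400 = 5.01 × 10^5 m³.

V ≈ 5.01 × 10^5 m³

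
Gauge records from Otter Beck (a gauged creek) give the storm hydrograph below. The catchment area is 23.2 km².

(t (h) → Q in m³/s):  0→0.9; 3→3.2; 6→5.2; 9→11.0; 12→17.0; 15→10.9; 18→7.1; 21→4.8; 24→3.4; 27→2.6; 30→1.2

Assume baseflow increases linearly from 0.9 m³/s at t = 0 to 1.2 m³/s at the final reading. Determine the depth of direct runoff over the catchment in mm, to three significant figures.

d ≈ 26.0 mm

Direct runoff: 0.00, 2.27, 4.24, 10.01, 15.98, 9.85, 6.02, 3.69, 2.26, 1.43, 0.00 m³/s; ΣQ_DR = 55.75 m³/s.
V = ΣQ_DR · Δt = 55.75 × 10800 s = 6.021 × 10^5 m³.
Over A = 23.2 km², depth = V / A = 26.0 mm.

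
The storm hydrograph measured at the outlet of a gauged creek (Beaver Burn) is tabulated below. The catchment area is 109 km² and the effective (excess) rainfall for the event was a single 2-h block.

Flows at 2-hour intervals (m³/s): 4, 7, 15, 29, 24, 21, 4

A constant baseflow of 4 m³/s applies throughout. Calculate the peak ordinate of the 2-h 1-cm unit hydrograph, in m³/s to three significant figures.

U_p ≈ 49.8 m³/s

Direct runoff: 0.0, 3.0, 11.0, 25.0, 20.0, 17.0, 0.0 m³/s; ΣQ_DR = 76.00 m³/s, peak = 25.0 m³/s.
Runoff depth d = ΣQ_DR·Δt / A = 76.00 × 7200 / (109 km²) = 5.020 mm.
The 1-cm UH is the DRH scaled by (10 mm)/d, so U_p = 25.0 × 10/5.020 = 49.8 m³/s.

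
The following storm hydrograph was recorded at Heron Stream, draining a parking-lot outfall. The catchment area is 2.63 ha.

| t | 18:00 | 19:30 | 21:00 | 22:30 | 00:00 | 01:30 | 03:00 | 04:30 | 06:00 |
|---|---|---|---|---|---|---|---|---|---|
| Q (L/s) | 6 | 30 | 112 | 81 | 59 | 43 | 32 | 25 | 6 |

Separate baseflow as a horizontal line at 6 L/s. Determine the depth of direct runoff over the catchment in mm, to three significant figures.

d ≈ 69.8 mm

Direct runoff: 0.0, 24.0, 106.0, 75.0, 53.0, 37.0, 26.0, 19.0, 0.0 L/s; ΣQ_DR = 340.0 L/s.
V = ΣQ_DR · Δt = 340.0 × 5400 s = 1.836 × 10^6 L.
Over A = 2.63 ha, depth = V / A = 69.8 mm.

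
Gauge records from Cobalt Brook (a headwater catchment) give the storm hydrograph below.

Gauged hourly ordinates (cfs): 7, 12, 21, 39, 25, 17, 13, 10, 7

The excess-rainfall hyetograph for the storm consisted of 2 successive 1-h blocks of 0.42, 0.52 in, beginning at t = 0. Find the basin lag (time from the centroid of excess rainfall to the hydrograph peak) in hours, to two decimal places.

t_L ≈ 1.95 h

Centroid of excess rainfall: t_c = Σ P_i·t̄_i / ΣP_i = 1.0532 h (block centres at 0.5, 1.5 h).
Hydrograph peak occurs at t = 3 h, so basin lag t_L = 3 − 1.0532 = 1.95 h.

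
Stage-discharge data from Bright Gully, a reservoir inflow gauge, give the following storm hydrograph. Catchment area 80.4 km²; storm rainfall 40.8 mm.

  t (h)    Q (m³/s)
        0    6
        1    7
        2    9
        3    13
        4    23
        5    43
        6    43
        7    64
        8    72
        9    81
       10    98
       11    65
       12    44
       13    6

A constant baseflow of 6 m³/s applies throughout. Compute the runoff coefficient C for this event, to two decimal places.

ΣQ_DR = 490.0 m³/s; V = ΣQ_DR·Δt = 1.764 × 10^6 m³.
Runoff depth d = V / A = 21.94 mm.
C = d / P = 21.94 / 40.8 = 0.54.

C ≈ 0.54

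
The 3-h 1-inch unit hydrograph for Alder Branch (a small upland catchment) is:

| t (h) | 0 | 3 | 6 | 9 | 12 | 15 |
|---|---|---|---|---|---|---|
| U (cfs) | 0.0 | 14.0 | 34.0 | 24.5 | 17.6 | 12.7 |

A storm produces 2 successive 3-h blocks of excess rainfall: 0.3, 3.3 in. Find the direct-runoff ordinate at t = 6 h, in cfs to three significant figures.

By discrete convolution, Q_j = Σ (P_i / 1 in) · U_{j−i}.
At t = 6 h (j=2): Q = (0.3/1)·34.0 + (3.3/1)·14.0 = 56.4 cfs.

Q ≈ 56.4 cfs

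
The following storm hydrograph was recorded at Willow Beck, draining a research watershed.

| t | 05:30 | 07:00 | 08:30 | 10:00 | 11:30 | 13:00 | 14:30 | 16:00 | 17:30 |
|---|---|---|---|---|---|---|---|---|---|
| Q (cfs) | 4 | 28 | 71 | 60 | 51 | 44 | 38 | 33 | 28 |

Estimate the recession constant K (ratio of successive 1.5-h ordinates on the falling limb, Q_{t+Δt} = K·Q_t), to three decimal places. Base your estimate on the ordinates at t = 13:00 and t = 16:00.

K ≈ 0.866

Using the recession-limb readings at t = 13:00 and t = 16:00: Q falls from 44 to 33 cfs over 2 intervals.
K = (Q₂/Q₁)^(1/2) = (33/44)^(1/2) = 0.866.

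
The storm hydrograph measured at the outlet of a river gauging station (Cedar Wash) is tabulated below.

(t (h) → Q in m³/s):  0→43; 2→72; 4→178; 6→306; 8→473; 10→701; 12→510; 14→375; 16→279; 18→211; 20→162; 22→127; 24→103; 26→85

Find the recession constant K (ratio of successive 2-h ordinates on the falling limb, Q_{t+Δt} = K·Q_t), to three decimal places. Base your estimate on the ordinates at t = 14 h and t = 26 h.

K ≈ 0.781

Using the recession-limb readings at t = 14 h and t = 26 h: Q falls from 375 to 85 m³/s over 6 intervals.
K = (Q₂/Q₁)^(1/6) = (85/375)^(1/6) = 0.781.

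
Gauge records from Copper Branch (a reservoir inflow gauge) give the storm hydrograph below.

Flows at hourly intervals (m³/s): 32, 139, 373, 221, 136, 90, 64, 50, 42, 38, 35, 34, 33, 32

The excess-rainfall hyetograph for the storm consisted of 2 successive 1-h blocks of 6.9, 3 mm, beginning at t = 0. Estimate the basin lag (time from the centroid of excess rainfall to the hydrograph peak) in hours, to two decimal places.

t_L ≈ 1.20 h

Centroid of excess rainfall: t_c = Σ P_i·t̄_i / ΣP_i = 0.8030 h (block centres at 0.5, 1.5 h).
Hydrograph peak occurs at t = 2 h, so basin lag t_L = 2 − 0.8030 = 1.20 h.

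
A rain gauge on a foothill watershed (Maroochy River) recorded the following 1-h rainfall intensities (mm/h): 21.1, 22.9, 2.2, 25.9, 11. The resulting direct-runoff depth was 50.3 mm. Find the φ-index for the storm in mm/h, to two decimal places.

φ ≈ 7.65 mm/h

Only the 4 blocks with intensity above φ contribute runoff: 21.1, 22.9, 25.9, 11 mm/h.
Σ(I−φ)·Δt = d  ⇒  (21.1+22.9+25.9+11 − 4φ)·1 = 50.3
φ = (80.90 − 50.3/1) / 4 = 7.65 mm/h.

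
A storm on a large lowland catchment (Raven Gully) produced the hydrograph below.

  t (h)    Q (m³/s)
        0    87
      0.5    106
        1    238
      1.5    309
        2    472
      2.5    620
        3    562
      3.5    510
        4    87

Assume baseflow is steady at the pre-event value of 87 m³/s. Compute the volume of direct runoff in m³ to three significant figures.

Direct-runoff ordinates (Q − Q_b): 0.0, 19.0, 151.0, 222.0, 385.0, 533.0, 475.0, 423.0, 0.0 m³/s.
ΣQ_DR = 2208 m³/s.
With Δt = 0.5 h = 1800 s, V = ΣQ_DR · Δt = 2208 × 1800 = 3.97 × 10^6 m³.

V ≈ 3.97 × 10^6 m³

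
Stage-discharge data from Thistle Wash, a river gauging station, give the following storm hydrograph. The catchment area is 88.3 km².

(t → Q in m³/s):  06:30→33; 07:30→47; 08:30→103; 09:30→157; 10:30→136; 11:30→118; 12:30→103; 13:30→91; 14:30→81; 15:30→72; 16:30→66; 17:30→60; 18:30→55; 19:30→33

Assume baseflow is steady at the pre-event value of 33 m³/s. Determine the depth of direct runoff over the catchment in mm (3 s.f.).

d ≈ 28.3 mm

Direct runoff: 0.0, 14.0, 70.0, 124.0, 103.0, 85.0, 70.0, 58.0, 48.0, 39.0, 33.0, 27.0, 22.0, 0.0 m³/s; ΣQ_DR = 693.0 m³/s.
V = ΣQ_DR · Δt = 693.0 × 3600 s = 2.495 × 10^6 m³.
Over A = 88.3 km², depth = V / A = 28.3 mm.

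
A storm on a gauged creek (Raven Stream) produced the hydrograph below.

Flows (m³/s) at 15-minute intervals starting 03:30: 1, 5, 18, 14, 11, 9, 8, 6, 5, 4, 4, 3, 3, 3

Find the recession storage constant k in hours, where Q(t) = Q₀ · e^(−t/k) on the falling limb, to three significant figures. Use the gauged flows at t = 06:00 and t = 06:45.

k ≈ 2.61 h

On the falling limb, Q drops from 4 to 3 m³/s between t = 06:00 and t = 06:45 (Δt = 0.75 h).
k = −Δt / ln(Q₂/Q₁) = −0.75 / ln(3/4) = 2.61 h.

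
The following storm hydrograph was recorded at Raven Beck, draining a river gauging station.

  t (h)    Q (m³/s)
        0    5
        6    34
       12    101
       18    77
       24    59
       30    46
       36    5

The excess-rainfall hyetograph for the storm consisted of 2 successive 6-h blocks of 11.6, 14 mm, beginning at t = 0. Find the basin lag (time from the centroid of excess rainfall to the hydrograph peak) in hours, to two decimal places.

t_L ≈ 5.72 h

Centroid of excess rainfall: t_c = Σ P_i·t̄_i / ΣP_i = 6.2812 h (block centres at 3, 9 h).
Hydrograph peak occurs at t = 12 h, so basin lag t_L = 12 − 6.2812 = 5.72 h.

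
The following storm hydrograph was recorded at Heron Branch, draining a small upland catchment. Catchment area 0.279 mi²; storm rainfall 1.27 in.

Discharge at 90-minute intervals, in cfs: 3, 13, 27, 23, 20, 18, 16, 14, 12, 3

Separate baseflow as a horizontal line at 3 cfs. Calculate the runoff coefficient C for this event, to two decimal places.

ΣQ_DR = 119.0 cfs; V = ΣQ_DR·Δt = 6.426 × 10^5 ft³.
Runoff depth d = V / A = 0.9914 in.
C = d / P = 0.9914 / 1.27 = 0.78.

C ≈ 0.78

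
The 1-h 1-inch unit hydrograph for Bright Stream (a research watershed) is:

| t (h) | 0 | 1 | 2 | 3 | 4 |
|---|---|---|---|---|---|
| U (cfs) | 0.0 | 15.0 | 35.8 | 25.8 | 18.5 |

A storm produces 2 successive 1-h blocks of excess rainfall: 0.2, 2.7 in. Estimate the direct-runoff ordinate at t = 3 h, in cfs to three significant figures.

Q ≈ 102 cfs

By discrete convolution, Q_j = Σ (P_i / 1 in) · U_{j−i}.
At t = 3 h (j=3): Q = (0.2/1)·25.8 + (2.7/1)·35.8 = 102 cfs.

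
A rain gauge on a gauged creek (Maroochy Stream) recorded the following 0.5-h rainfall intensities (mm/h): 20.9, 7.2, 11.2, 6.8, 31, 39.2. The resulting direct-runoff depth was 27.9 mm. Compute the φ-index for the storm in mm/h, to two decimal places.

Only the 3 blocks with intensity above φ contribute runoff: 20.9, 31, 39.2 mm/h.
Σ(I−φ)·Δt = d  ⇒  (20.9+31+39.2 − 3φ)·0.5 = 27.9
φ = (91.10 − 27.9/0.5) / 3 = 11.77 mm/h.

φ ≈ 11.77 mm/h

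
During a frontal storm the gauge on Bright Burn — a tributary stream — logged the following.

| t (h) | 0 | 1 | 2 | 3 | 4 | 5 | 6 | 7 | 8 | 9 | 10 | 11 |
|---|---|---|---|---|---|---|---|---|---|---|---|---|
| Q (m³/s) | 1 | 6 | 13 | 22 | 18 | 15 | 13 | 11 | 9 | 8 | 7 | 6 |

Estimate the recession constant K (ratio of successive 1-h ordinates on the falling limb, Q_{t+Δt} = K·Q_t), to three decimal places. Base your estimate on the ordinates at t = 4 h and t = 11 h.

Using the recession-limb readings at t = 4 h and t = 11 h: Q falls from 18 to 6 m³/s over 7 intervals.
K = (Q₂/Q₁)^(1/7) = (6/18)^(1/7) = 0.855.

K ≈ 0.855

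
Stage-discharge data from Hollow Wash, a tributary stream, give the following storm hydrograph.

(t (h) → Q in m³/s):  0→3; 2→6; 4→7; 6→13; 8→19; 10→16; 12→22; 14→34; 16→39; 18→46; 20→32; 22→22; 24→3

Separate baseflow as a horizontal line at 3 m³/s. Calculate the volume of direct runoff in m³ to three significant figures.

V ≈ 1.61 × 10^6 m³

Direct-runoff ordinates (Q − Q_b): 0.0, 3.0, 4.0, 10.0, 16.0, 13.0, 19.0, 31.0, 36.0, 43.0, 29.0, 19.0, 0.0 m³/s.
ΣQ_DR = 223.0 m³/s.
With Δt = 2 h = 7200 s, V = ΣQ_DR · Δt = 223.0 × 7200 = 1.61 × 10^6 m³.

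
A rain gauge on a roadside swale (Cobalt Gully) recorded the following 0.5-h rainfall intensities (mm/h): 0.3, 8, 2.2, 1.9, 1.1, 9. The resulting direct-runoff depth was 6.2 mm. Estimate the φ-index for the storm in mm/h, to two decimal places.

Only the 2 blocks with intensity above φ contribute runoff: 8, 9 mm/h.
Σ(I−φ)·Δt = d  ⇒  (8+9 − 2φ)·0.5 = 6.2
φ = (17.00 − 6.2/0.5) / 2 = 2.30 mm/h.

φ ≈ 2.30 mm/h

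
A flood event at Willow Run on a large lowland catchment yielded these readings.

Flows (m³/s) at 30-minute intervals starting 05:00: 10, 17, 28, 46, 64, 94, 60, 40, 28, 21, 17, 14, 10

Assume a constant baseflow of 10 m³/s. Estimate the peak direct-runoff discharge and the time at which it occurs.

Subtracting baseflow gives direct-runoff ordinates: 0.0, 7.0, 18.0, 36.0, 54.0, 84.0, 50.0, 30.0, 18.0, 11.0, 7.0, 4.0, 0.0 m³/s.
The maximum is 84.0 m³/s, occurring at the reading for t = 07:30.

Q_p = 84.0 m³/s at t = 07:30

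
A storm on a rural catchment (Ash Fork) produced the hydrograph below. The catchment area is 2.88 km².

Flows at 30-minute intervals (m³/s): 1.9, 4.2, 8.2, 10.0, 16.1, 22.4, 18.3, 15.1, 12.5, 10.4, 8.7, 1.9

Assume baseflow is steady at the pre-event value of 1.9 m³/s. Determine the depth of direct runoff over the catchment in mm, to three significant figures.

d ≈ 66.8 mm

Direct runoff: 0.0, 2.3, 6.3, 8.1, 14.2, 20.5, 16.4, 13.2, 10.6, 8.5, 6.8, 0.0 m³/s; ΣQ_DR = 106.9 m³/s.
V = ΣQ_DR · Δt = 106.9 × 1800 s = 1.924 × 10^5 m³.
Over A = 2.88 km², depth = V / A = 66.8 mm.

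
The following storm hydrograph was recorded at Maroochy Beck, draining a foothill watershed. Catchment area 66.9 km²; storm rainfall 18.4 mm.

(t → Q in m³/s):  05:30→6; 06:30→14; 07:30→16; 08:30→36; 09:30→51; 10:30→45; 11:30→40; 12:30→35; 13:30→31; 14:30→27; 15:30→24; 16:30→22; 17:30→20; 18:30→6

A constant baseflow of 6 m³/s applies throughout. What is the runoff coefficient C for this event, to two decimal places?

ΣQ_DR = 289.0 m³/s; V = ΣQ_DR·Δt = 1.040 × 10^6 m³.
Runoff depth d = V / A = 15.55 mm.
C = d / P = 15.55 / 18.4 = 0.85.

C ≈ 0.85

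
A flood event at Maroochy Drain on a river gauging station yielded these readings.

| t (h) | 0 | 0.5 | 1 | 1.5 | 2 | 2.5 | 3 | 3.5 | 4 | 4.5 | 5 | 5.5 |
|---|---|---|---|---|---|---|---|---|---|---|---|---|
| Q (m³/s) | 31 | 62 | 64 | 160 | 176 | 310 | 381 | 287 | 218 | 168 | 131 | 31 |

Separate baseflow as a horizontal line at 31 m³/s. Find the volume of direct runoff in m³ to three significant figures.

Direct-runoff ordinates (Q − Q_b): 0.0, 31.0, 33.0, 129.0, 145.0, 279.0, 350.0, 256.0, 187.0, 137.0, 100.0, 0.0 m³/s.
ΣQ_DR = 1647 m³/s.
With Δt = 0.5 h = 1800 s, V = ΣQ_DR · Δt = 1647 × 1800 = 2.96 × 10^6 m³.

V ≈ 2.96 × 10^6 m³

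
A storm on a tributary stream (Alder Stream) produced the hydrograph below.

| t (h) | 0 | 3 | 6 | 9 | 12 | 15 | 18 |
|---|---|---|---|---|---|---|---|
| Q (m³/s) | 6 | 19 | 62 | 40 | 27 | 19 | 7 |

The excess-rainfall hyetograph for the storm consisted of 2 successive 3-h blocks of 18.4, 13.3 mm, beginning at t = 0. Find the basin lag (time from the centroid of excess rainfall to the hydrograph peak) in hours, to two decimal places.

Centroid of excess rainfall: t_c = Σ P_i·t̄_i / ΣP_i = 2.7587 h (block centres at 1.5, 4.5 h).
Hydrograph peak occurs at t = 6 h, so basin lag t_L = 6 − 2.7587 = 3.24 h.

t_L ≈ 3.24 h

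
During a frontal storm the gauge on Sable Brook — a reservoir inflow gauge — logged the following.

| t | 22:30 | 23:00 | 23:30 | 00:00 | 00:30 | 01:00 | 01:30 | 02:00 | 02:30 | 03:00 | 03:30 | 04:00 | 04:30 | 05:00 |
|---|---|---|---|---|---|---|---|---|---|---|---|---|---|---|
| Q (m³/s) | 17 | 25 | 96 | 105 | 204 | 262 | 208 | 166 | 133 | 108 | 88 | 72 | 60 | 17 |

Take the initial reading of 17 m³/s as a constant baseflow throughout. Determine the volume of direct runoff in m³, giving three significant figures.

V ≈ 2.38 × 10^6 m³

Direct-runoff ordinates (Q − Q_b): 0.0, 8.0, 79.0, 88.0, 187.0, 245.0, 191.0, 149.0, 116.0, 91.0, 71.0, 55.0, 43.0, 0.0 m³/s.
ΣQ_DR = 1323 m³/s.
With Δt = 0.5 h = 1800 s, V = ΣQ_DR · Δt = 1323 × 1800 = 2.38 × 10^6 m³.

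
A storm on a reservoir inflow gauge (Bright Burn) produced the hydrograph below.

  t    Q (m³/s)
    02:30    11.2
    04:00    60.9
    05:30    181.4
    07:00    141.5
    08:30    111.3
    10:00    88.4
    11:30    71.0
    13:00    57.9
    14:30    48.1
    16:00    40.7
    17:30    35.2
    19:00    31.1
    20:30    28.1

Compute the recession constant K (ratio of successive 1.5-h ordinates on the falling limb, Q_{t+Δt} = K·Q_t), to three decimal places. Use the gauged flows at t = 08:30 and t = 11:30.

Using the recession-limb readings at t = 08:30 and t = 11:30: Q falls from 111.3 to 71.0 m³/s over 2 intervals.
K = (Q₂/Q₁)^(1/2) = (71.0/111.3)^(1/2) = 0.799.

K ≈ 0.799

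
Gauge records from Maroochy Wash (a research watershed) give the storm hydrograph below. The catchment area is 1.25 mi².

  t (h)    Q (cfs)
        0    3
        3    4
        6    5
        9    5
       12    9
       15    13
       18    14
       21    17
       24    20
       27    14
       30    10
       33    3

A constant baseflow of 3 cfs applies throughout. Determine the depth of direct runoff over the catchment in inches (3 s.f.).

d ≈ 0.301 in

Direct runoff: 0.0, 1.0, 2.0, 2.0, 6.0, 10.0, 11.0, 14.0, 17.0, 11.0, 7.0, 0.0 cfs; ΣQ_DR = 81.00 cfs.
V = ΣQ_DR · Δt = 81.00 × 10800 s = 8.748 × 10^5 ft³.
Over A = 1.25 mi², depth = V / A = 0.301 in.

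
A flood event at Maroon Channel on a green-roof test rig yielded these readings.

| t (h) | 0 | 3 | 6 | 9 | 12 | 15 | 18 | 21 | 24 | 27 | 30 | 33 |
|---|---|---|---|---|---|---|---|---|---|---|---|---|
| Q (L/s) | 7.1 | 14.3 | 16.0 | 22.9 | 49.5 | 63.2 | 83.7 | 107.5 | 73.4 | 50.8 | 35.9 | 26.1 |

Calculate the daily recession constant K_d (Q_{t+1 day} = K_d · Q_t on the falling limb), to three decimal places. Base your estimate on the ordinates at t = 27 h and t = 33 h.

K_d ≈ 0.070

Between t = 27 h and t = 33 h the flow falls from 50.8 to 26.1 L/s over 2×3 h = 6 h.
Per-interval ratio K = (26.1/50.8)^(1/2) = 0.7168; K_d = K^(24/3) = 0.070.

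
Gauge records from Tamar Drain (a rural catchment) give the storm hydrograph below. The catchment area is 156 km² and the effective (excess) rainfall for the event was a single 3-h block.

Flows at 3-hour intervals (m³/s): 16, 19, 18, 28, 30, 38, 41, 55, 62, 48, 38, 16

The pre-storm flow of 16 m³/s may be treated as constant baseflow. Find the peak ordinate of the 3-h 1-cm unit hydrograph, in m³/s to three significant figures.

U_p ≈ 30.6 m³/s

Direct runoff: 0.0, 3.0, 2.0, 12.0, 14.0, 22.0, 25.0, 39.0, 46.0, 32.0, 22.0, 0.0 m³/s; ΣQ_DR = 217.0 m³/s, peak = 46.0 m³/s.
Runoff depth d = ΣQ_DR·Δt / A = 217.0 × 10800 / (156 km²) = 15.02 mm.
The 1-cm UH is the DRH scaled by (10 mm)/d, so U_p = 46.0 × 10/15.02 = 30.6 m³/s.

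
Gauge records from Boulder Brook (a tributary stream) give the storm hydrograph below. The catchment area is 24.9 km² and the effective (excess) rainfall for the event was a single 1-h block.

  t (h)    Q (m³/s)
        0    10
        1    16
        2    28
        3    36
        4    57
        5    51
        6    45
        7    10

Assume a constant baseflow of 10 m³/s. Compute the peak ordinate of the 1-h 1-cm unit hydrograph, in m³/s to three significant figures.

Direct runoff: 0.0, 6.0, 18.0, 26.0, 47.0, 41.0, 35.0, 0.0 m³/s; ΣQ_DR = 173.0 m³/s, peak = 47.0 m³/s.
Runoff depth d = ΣQ_DR·Δt / A = 173.0 × 3600 / (24.9 km²) = 25.01 mm.
The 1-cm UH is the DRH scaled by (10 mm)/d, so U_p = 47.0 × 10/25.01 = 18.8 m³/s.

U_p ≈ 18.8 m³/s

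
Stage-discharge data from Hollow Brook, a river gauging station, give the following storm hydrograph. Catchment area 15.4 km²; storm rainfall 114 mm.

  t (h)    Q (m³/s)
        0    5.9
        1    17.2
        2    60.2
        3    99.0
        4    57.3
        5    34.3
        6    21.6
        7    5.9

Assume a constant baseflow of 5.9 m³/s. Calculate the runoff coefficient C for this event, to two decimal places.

C ≈ 0.52

ΣQ_DR = 254.2 m³/s; V = ΣQ_DR·Δt = 9.151 × 10^5 m³.
Runoff depth d = V / A = 59.42 mm.
C = d / P = 59.42 / 114 = 0.52.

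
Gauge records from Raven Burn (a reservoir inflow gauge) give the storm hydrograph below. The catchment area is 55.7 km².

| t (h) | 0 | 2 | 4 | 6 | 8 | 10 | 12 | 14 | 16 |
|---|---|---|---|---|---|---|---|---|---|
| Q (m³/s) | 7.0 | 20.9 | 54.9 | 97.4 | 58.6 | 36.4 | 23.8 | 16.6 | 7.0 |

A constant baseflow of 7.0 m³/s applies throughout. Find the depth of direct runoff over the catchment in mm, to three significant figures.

d ≈ 33.6 mm

Direct runoff: 0.0, 13.9, 47.9, 90.4, 51.6, 29.4, 16.8, 9.6, 0.0 m³/s; ΣQ_DR = 259.6 m³/s.
V = ΣQ_DR · Δt = 259.6 × 7200 s = 1.869 × 10^6 m³.
Over A = 55.7 km², depth = V / A = 33.6 mm.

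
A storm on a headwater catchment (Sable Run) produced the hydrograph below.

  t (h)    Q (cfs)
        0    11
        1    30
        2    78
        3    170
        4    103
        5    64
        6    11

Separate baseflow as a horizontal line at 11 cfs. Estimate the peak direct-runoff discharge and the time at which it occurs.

Q_p = 159.0 cfs at t = 3 h

Subtracting baseflow gives direct-runoff ordinates: 0.0, 19.0, 67.0, 159.0, 92.0, 53.0, 0.0 cfs.
The maximum is 159.0 cfs, occurring at the reading for t = 3 h.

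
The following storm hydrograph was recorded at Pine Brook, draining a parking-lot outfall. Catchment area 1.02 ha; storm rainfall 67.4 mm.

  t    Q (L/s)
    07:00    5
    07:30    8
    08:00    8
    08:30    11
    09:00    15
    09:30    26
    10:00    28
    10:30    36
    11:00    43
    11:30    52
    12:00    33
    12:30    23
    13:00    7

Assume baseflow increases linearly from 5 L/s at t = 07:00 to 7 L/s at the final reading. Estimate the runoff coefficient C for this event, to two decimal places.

ΣQ_DR = 217.0 L/s; V = ΣQ_DR·Δt = 3.906 × 10^5 L.
Runoff depth d = V / A = 38.29 mm.
C = d / P = 38.29 / 67.4 = 0.57.

C ≈ 0.57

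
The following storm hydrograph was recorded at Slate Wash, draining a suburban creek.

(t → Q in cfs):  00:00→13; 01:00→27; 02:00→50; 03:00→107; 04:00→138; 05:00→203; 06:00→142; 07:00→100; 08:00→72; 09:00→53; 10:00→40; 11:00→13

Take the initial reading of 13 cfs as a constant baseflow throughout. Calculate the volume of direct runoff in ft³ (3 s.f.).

V ≈ 2.89 × 10^6 ft³

Direct-runoff ordinates (Q − Q_b): 0.0, 14.0, 37.0, 94.0, 125.0, 190.0, 129.0, 87.0, 59.0, 40.0, 27.0, 0.0 cfs.
ΣQ_DR = 802.0 cfs.
With Δt = 1 h = 3600 s, V = ΣQ_DR · Δt = 802.0 × 3600 = 2.89 × 10^6 ft³.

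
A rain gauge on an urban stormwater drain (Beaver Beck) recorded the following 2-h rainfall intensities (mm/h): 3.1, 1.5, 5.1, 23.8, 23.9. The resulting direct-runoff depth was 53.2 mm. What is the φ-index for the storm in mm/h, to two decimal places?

φ ≈ 10.55 mm/h

Only the 2 blocks with intensity above φ contribute runoff: 23.8, 23.9 mm/h.
Σ(I−φ)·Δt = d  ⇒  (23.8+23.9 − 2φ)·2 = 53.2
φ = (47.70 − 53.2/2) / 2 = 10.55 mm/h.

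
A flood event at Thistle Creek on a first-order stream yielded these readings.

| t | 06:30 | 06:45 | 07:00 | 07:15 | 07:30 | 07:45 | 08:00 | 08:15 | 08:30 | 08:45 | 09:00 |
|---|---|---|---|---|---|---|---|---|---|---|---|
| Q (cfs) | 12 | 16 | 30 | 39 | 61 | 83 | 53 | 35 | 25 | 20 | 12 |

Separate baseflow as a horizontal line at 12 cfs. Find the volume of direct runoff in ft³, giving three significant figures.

V ≈ 2.29 × 10^5 ft³

Direct-runoff ordinates (Q − Q_b): 0.0, 4.0, 18.0, 27.0, 49.0, 71.0, 41.0, 23.0, 13.0, 8.0, 0.0 cfs.
ΣQ_DR = 254.0 cfs.
With Δt = 0.25 h = 900 s, V = ΣQ_DR · Δt = 254.0 × 900 = 2.29 × 10^5 ft³.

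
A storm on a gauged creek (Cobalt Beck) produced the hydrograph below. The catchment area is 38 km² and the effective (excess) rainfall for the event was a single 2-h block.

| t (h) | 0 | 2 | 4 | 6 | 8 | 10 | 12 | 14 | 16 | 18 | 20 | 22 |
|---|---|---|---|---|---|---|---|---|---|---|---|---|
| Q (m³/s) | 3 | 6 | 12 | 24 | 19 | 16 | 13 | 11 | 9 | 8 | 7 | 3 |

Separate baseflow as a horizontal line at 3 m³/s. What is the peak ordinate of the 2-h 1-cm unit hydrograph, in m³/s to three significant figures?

U_p ≈ 11.7 m³/s

Direct runoff: 0.0, 3.0, 9.0, 21.0, 16.0, 13.0, 10.0, 8.0, 6.0, 5.0, 4.0, 0.0 m³/s; ΣQ_DR = 95.00 m³/s, peak = 21.0 m³/s.
Runoff depth d = ΣQ_DR·Δt / A = 95.00 × 7200 / (38 km²) = 18.00 mm.
The 1-cm UH is the DRH scaled by (10 mm)/d, so U_p = 21.0 × 10/18.00 = 11.7 m³/s.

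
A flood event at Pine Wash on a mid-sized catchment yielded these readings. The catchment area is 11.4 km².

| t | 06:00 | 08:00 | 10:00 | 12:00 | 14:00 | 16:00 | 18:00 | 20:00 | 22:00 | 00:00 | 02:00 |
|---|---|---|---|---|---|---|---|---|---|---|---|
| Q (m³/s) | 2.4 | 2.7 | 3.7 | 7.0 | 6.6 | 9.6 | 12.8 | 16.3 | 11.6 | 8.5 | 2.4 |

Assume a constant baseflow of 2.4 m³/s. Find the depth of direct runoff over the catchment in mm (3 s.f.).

Direct runoff: 0.0, 0.3, 1.3, 4.6, 4.2, 7.2, 10.4, 13.9, 9.2, 6.1, 0.0 m³/s; ΣQ_DR = 57.20 m³/s.
V = ΣQ_DR · Δt = 57.20 × 7200 s = 4.118 × 10^5 m³.
Over A = 11.4 km², depth = V / A = 36.1 mm.

d ≈ 36.1 mm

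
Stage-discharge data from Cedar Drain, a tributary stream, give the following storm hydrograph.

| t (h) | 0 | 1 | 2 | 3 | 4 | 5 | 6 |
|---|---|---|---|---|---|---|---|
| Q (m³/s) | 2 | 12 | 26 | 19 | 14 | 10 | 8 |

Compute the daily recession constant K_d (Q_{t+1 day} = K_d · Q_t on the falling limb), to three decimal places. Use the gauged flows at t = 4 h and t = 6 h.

K_d ≈ 0.001

Between t = 4 h and t = 6 h the flow falls from 14 to 8 m³/s over 2×1 h = 2 h.
Per-interval ratio K = (8/14)^(1/2) = 0.7559; K_d = K^(24/1) = 0.001.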